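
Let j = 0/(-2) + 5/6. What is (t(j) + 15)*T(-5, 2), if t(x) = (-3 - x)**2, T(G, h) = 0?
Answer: 0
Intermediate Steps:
j = 5/6 (j = 0*(-1/2) + 5*(1/6) = 0 + 5/6 = 5/6 ≈ 0.83333)
(t(j) + 15)*T(-5, 2) = ((3 + 5/6)**2 + 15)*0 = ((23/6)**2 + 15)*0 = (529/36 + 15)*0 = (1069/36)*0 = 0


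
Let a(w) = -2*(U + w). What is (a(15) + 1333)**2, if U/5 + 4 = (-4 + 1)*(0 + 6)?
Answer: 2319529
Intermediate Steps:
U = -110 (U = -20 + 5*((-4 + 1)*(0 + 6)) = -20 + 5*(-3*6) = -20 + 5*(-18) = -20 - 90 = -110)
a(w) = 220 - 2*w (a(w) = -2*(-110 + w) = 220 - 2*w)
(a(15) + 1333)**2 = ((220 - 2*15) + 1333)**2 = ((220 - 30) + 1333)**2 = (190 + 1333)**2 = 1523**2 = 2319529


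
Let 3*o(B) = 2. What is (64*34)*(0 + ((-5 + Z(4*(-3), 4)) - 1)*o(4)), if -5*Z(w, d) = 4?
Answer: -147968/15 ≈ -9864.5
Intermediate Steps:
o(B) = ⅔ (o(B) = (⅓)*2 = ⅔)
Z(w, d) = -⅘ (Z(w, d) = -⅕*4 = -⅘)
(64*34)*(0 + ((-5 + Z(4*(-3), 4)) - 1)*o(4)) = (64*34)*(0 + ((-5 - ⅘) - 1)*(⅔)) = 2176*(0 + (-29/5 - 1)*(⅔)) = 2176*(0 - 34/5*⅔) = 2176*(0 - 68/15) = 2176*(-68/15) = -147968/15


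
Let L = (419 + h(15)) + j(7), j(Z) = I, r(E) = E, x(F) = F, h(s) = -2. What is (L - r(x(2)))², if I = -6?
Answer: 167281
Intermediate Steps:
j(Z) = -6
L = 411 (L = (419 - 2) - 6 = 417 - 6 = 411)
(L - r(x(2)))² = (411 - 1*2)² = (411 - 2)² = 409² = 167281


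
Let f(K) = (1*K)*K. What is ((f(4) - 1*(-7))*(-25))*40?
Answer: -23000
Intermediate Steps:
f(K) = K² (f(K) = K*K = K²)
((f(4) - 1*(-7))*(-25))*40 = ((4² - 1*(-7))*(-25))*40 = ((16 + 7)*(-25))*40 = (23*(-25))*40 = -575*40 = -23000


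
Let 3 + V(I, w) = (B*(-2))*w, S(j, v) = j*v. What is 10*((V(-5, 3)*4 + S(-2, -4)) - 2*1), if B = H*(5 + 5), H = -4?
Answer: 9540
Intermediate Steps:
B = -40 (B = -4*(5 + 5) = -4*10 = -40)
V(I, w) = -3 + 80*w (V(I, w) = -3 + (-40*(-2))*w = -3 + 80*w)
10*((V(-5, 3)*4 + S(-2, -4)) - 2*1) = 10*(((-3 + 80*3)*4 - 2*(-4)) - 2*1) = 10*(((-3 + 240)*4 + 8) - 2) = 10*((237*4 + 8) - 2) = 10*((948 + 8) - 2) = 10*(956 - 2) = 10*954 = 9540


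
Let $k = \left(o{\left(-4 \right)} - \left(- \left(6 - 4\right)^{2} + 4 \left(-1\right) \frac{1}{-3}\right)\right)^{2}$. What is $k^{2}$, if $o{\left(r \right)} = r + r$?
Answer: $\frac{65536}{81} \approx 809.09$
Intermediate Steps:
$o{\left(r \right)} = 2 r$
$k = \frac{256}{9}$ ($k = \left(2 \left(-4\right) - \left(- \left(6 - 4\right)^{2} + 4 \left(-1\right) \frac{1}{-3}\right)\right)^{2} = \left(-8 + \left(- 4 \left(\left(-1\right) \left(- \frac{1}{3}\right)\right) + 2^{2}\right)\right)^{2} = \left(-8 + \left(\left(-4\right) \frac{1}{3} + 4\right)\right)^{2} = \left(-8 + \left(- \frac{4}{3} + 4\right)\right)^{2} = \left(-8 + \frac{8}{3}\right)^{2} = \left(- \frac{16}{3}\right)^{2} = \frac{256}{9} \approx 28.444$)
$k^{2} = \left(\frac{256}{9}\right)^{2} = \frac{65536}{81}$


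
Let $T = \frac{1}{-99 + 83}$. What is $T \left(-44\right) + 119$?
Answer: $\frac{487}{4} \approx 121.75$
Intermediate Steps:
$T = - \frac{1}{16}$ ($T = \frac{1}{-16} = - \frac{1}{16} \approx -0.0625$)
$T \left(-44\right) + 119 = \left(- \frac{1}{16}\right) \left(-44\right) + 119 = \frac{11}{4} + 119 = \frac{487}{4}$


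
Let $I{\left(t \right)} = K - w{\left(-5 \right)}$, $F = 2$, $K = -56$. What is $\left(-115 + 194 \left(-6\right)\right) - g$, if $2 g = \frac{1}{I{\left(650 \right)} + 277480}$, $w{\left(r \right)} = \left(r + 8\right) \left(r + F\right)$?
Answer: $- \frac{709673615}{554866} \approx -1279.0$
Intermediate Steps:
$w{\left(r \right)} = \left(2 + r\right) \left(8 + r\right)$ ($w{\left(r \right)} = \left(r + 8\right) \left(r + 2\right) = \left(8 + r\right) \left(2 + r\right) = \left(2 + r\right) \left(8 + r\right)$)
$I{\left(t \right)} = -47$ ($I{\left(t \right)} = -56 - \left(16 + \left(-5\right)^{2} + 10 \left(-5\right)\right) = -56 - \left(16 + 25 - 50\right) = -56 - -9 = -56 + 9 = -47$)
$g = \frac{1}{554866}$ ($g = \frac{1}{2 \left(-47 + 277480\right)} = \frac{1}{2 \cdot 277433} = \frac{1}{2} \cdot \frac{1}{277433} = \frac{1}{554866} \approx 1.8022 \cdot 10^{-6}$)
$\left(-115 + 194 \left(-6\right)\right) - g = \left(-115 + 194 \left(-6\right)\right) - \frac{1}{554866} = \left(-115 - 1164\right) - \frac{1}{554866} = -1279 - \frac{1}{554866} = - \frac{709673615}{554866}$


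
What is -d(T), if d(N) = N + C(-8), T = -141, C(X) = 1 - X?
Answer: 132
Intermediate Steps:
d(N) = 9 + N (d(N) = N + (1 - 1*(-8)) = N + (1 + 8) = N + 9 = 9 + N)
-d(T) = -(9 - 141) = -1*(-132) = 132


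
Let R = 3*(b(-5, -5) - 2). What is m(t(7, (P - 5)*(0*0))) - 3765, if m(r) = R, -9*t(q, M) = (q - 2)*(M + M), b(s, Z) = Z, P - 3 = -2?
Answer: -3786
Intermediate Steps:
P = 1 (P = 3 - 2 = 1)
t(q, M) = -2*M*(-2 + q)/9 (t(q, M) = -(q - 2)*(M + M)/9 = -(-2 + q)*2*M/9 = -2*M*(-2 + q)/9)
R = -21 (R = 3*(-5 - 2) = 3*(-7) = -21)
m(r) = -21
m(t(7, (P - 5)*(0*0))) - 3765 = -21 - 3765 = -3786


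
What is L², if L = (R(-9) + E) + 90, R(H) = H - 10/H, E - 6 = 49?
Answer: 1522756/81 ≈ 18799.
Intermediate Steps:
E = 55 (E = 6 + 49 = 55)
L = 1234/9 (L = ((-9 - 10/(-9)) + 55) + 90 = ((-9 - 10*(-⅑)) + 55) + 90 = ((-9 + 10/9) + 55) + 90 = (-71/9 + 55) + 90 = 424/9 + 90 = 1234/9 ≈ 137.11)
L² = (1234/9)² = 1522756/81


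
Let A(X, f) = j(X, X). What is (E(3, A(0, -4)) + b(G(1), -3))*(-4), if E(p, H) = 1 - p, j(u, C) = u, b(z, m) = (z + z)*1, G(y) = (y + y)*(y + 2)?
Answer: -40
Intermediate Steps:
G(y) = 2*y*(2 + y) (G(y) = (2*y)*(2 + y) = 2*y*(2 + y))
b(z, m) = 2*z (b(z, m) = (2*z)*1 = 2*z)
A(X, f) = X
(E(3, A(0, -4)) + b(G(1), -3))*(-4) = ((1 - 1*3) + 2*(2*1*(2 + 1)))*(-4) = ((1 - 3) + 2*(2*1*3))*(-4) = (-2 + 2*6)*(-4) = (-2 + 12)*(-4) = 10*(-4) = -40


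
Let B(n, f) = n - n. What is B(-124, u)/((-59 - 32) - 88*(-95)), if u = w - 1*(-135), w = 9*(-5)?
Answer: 0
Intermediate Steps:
w = -45
u = 90 (u = -45 - 1*(-135) = -45 + 135 = 90)
B(n, f) = 0
B(-124, u)/((-59 - 32) - 88*(-95)) = 0/((-59 - 32) - 88*(-95)) = 0/(-91 + 8360) = 0/8269 = 0*(1/8269) = 0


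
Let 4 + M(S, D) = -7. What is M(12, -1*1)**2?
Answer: 121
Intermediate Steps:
M(S, D) = -11 (M(S, D) = -4 - 7 = -11)
M(12, -1*1)**2 = (-11)**2 = 121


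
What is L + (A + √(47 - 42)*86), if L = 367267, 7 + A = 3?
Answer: 367263 + 86*√5 ≈ 3.6746e+5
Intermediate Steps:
A = -4 (A = -7 + 3 = -4)
L + (A + √(47 - 42)*86) = 367267 + (-4 + √(47 - 42)*86) = 367267 + (-4 + √5*86) = 367267 + (-4 + 86*√5) = 367263 + 86*√5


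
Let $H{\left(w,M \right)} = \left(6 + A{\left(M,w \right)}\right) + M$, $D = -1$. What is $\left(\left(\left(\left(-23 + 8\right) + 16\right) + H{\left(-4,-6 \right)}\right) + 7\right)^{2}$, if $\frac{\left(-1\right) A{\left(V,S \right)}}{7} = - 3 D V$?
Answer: $17956$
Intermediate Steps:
$A{\left(V,S \right)} = - 21 V$ ($A{\left(V,S \right)} = - 7 \left(-3\right) \left(-1\right) V = - 7 \cdot 3 V = - 21 V$)
$H{\left(w,M \right)} = 6 - 20 M$ ($H{\left(w,M \right)} = \left(6 - 21 M\right) + M = 6 - 20 M$)
$\left(\left(\left(\left(-23 + 8\right) + 16\right) + H{\left(-4,-6 \right)}\right) + 7\right)^{2} = \left(\left(\left(\left(-23 + 8\right) + 16\right) + \left(6 - -120\right)\right) + 7\right)^{2} = \left(\left(\left(-15 + 16\right) + \left(6 + 120\right)\right) + 7\right)^{2} = \left(\left(1 + 126\right) + 7\right)^{2} = \left(127 + 7\right)^{2} = 134^{2} = 17956$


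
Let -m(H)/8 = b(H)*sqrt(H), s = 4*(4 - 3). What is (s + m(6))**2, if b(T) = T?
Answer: 13840 - 384*sqrt(6) ≈ 12899.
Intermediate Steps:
s = 4 (s = 4*1 = 4)
m(H) = -8*H**(3/2) (m(H) = -8*H*sqrt(H) = -8*H**(3/2))
(s + m(6))**2 = (4 - 48*sqrt(6))**2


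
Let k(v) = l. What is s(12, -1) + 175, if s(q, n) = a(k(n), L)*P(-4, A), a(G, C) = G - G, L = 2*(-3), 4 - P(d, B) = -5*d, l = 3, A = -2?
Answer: 175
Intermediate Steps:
k(v) = 3
P(d, B) = 4 + 5*d (P(d, B) = 4 - (-5)*d = 4 + 5*d)
L = -6
a(G, C) = 0
s(q, n) = 0 (s(q, n) = 0*(4 + 5*(-4)) = 0*(4 - 20) = 0*(-16) = 0)
s(12, -1) + 175 = 0 + 175 = 175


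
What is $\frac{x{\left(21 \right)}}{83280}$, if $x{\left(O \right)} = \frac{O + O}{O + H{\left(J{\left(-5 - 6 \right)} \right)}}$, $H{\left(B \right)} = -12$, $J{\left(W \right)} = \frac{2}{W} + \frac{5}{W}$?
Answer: $\frac{7}{124920} \approx 5.6036 \cdot 10^{-5}$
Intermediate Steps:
$J{\left(W \right)} = \frac{7}{W}$
$x{\left(O \right)} = \frac{2 O}{-12 + O}$ ($x{\left(O \right)} = \frac{O + O}{O - 12} = \frac{2 O}{-12 + O}$)
$\frac{x{\left(21 \right)}}{83280} = \frac{2 \cdot 21 \frac{1}{-12 + 21}}{83280} = 2 \cdot 21 \cdot \frac{1}{9} \cdot \frac{1}{83280} = \frac{14}{3} \cdot \frac{1}{83280} = \frac{7}{124920}$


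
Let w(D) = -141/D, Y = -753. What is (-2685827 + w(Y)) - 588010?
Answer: -821733040/251 ≈ -3.2738e+6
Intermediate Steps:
(-2685827 + w(Y)) - 588010 = (-2685827 - 141/(-753)) - 588010 = (-2685827 - 141*(-1/753)) - 588010 = (-2685827 + 47/251) - 588010 = -674142530/251 - 588010 = -821733040/251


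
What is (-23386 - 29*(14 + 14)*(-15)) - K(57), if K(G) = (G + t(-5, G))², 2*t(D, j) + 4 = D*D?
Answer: -63049/4 ≈ -15762.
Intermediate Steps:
t(D, j) = -2 + D²/2 (t(D, j) = -2 + (D*D)/2 = -2 + D²/2)
K(G) = (21/2 + G)² (K(G) = (G + (-2 + (½)*(-5)²))² = (G + (-2 + (½)*25))² = (G + (-2 + 25/2))² = (G + 21/2)² = (21/2 + G)²)
(-23386 - 29*(14 + 14)*(-15)) - K(57) = (-23386 - 29*(14 + 14)*(-15)) - (21 + 2*57)²/4 = (-23386 - 29*28*(-15)) - (21 + 114)²/4 = (-23386 - 812*(-15)) - 135²/4 = (-23386 - 1*(-12180)) - 18225/4 = (-23386 + 12180) - 1*18225/4 = -11206 - 18225/4 = -63049/4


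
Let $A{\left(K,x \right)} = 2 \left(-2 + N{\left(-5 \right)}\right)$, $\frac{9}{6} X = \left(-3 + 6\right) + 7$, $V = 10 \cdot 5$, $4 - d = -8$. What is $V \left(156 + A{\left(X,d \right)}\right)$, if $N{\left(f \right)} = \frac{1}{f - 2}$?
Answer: $\frac{53100}{7} \approx 7585.7$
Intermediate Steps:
$d = 12$ ($d = 4 - -8 = 4 + 8 = 12$)
$V = 50$
$N{\left(f \right)} = \frac{1}{-2 + f}$
$X = \frac{20}{3}$ ($X = \frac{2 \left(\left(-3 + 6\right) + 7\right)}{3} = \frac{2 \left(3 + 7\right)}{3} = \frac{2}{3} \cdot 10 = \frac{20}{3} \approx 6.6667$)
$A{\left(K,x \right)} = - \frac{30}{7}$ ($A{\left(K,x \right)} = 2 \left(-2 + \frac{1}{-2 - 5}\right) = 2 \left(-2 + \frac{1}{-7}\right) = 2 \left(-2 - \frac{1}{7}\right) = 2 \left(- \frac{15}{7}\right) = - \frac{30}{7}$)
$V \left(156 + A{\left(X,d \right)}\right) = 50 \left(156 - \frac{30}{7}\right) = 50 \cdot \frac{1062}{7} = \frac{53100}{7}$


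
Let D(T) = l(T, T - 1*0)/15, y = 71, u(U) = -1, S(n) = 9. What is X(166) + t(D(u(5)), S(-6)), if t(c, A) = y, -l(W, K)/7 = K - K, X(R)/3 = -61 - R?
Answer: -610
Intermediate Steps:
X(R) = -183 - 3*R (X(R) = 3*(-61 - R) = -183 - 3*R)
l(W, K) = 0 (l(W, K) = -7*(K - K) = -7*0 = 0)
D(T) = 0 (D(T) = 0/15 = 0*(1/15) = 0)
t(c, A) = 71
X(166) + t(D(u(5)), S(-6)) = (-183 - 3*166) + 71 = (-183 - 498) + 71 = -681 + 71 = -610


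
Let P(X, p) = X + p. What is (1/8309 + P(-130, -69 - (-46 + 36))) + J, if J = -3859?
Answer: -33634831/8309 ≈ -4048.0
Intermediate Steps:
(1/8309 + P(-130, -69 - (-46 + 36))) + J = (1/8309 + (-130 + (-69 - (-46 + 36)))) - 3859 = (1/8309 + (-130 + (-69 - 1*(-10)))) - 3859 = (1/8309 + (-130 + (-69 + 10))) - 3859 = (1/8309 + (-130 - 59)) - 3859 = (1/8309 - 189) - 3859 = -1570400/8309 - 3859 = -33634831/8309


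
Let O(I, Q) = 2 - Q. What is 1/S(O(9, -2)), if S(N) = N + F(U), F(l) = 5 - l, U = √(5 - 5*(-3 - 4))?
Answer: 9/41 + 2*√10/41 ≈ 0.37377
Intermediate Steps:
U = 2*√10 (U = √(5 - 5*(-7)) = √(5 + 35) = √40 = 2*√10 ≈ 6.3246)
S(N) = 5 + N - 2*√10 (S(N) = N + (5 - 2*√10) = 5 + N - 2*√10)
1/S(O(9, -2)) = 1/(5 + (2 - 1*(-2)) - 2*√10) = 1/(5 + (2 + 2) - 2*√10) = 1/(5 + 4 - 2*√10) = 1/(9 - 2*√10)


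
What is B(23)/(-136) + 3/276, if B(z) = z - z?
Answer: 1/92 ≈ 0.010870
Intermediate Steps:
B(z) = 0
B(23)/(-136) + 3/276 = 0/(-136) + 3/276 = 0*(-1/136) + 3*(1/276) = 0 + 1/92 = 1/92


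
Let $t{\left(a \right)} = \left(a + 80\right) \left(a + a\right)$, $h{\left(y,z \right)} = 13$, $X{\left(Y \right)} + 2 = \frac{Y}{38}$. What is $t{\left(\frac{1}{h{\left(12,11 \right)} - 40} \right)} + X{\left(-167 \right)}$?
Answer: $- \frac{341231}{27702} \approx -12.318$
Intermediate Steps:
$X{\left(Y \right)} = -2 + \frac{Y}{38}$
$t{\left(a \right)} = 2 a \left(80 + a\right)$ ($t{\left(a \right)} = \left(80 + a\right) 2 a = 2 a \left(80 + a\right)$)
$t{\left(\frac{1}{h{\left(12,11 \right)} - 40} \right)} + X{\left(-167 \right)} = \frac{2 \left(80 + \frac{1}{13 - 40}\right)}{13 - 40} + \left(-2 + \frac{1}{38} \left(-167\right)\right) = \frac{2 \left(80 + \frac{1}{-27}\right)}{-27} - \frac{243}{38} = 2 \left(- \frac{1}{27}\right) \left(80 - \frac{1}{27}\right) - \frac{243}{38} = 2 \left(- \frac{1}{27}\right) \frac{2159}{27} - \frac{243}{38} = - \frac{4318}{729} - \frac{243}{38} = - \frac{341231}{27702}$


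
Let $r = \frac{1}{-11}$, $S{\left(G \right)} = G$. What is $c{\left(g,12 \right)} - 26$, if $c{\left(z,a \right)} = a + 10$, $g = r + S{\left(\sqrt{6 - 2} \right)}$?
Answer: $-4$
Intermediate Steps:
$r = - \frac{1}{11} \approx -0.090909$
$g = \frac{21}{11}$ ($g = - \frac{1}{11} + \sqrt{6 - 2} = - \frac{1}{11} + \sqrt{4} = - \frac{1}{11} + 2 = \frac{21}{11} \approx 1.9091$)
$c{\left(z,a \right)} = 10 + a$
$c{\left(g,12 \right)} - 26 = \left(10 + 12\right) - 26 = 22 - 26 = -4$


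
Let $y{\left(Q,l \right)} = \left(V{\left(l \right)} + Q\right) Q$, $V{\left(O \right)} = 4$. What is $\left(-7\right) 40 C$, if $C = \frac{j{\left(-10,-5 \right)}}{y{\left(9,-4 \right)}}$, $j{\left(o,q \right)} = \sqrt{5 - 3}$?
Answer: $- \frac{280 \sqrt{2}}{117} \approx -3.3844$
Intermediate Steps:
$j{\left(o,q \right)} = \sqrt{2}$
$y{\left(Q,l \right)} = Q \left(4 + Q\right)$ ($y{\left(Q,l \right)} = \left(4 + Q\right) Q = Q \left(4 + Q\right)$)
$C = \frac{\sqrt{2}}{117}$ ($C = \frac{\sqrt{2}}{9 \left(4 + 9\right)} = \frac{\sqrt{2}}{9 \cdot 13} = \frac{\sqrt{2}}{117} \approx 0.012087$)
$\left(-7\right) 40 C = \left(-7\right) 40 \frac{\sqrt{2}}{117} = - 280 \frac{\sqrt{2}}{117} = - \frac{280 \sqrt{2}}{117}$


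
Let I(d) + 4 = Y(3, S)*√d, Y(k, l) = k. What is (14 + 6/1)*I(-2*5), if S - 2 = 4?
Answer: -80 + 60*I*√10 ≈ -80.0 + 189.74*I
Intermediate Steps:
S = 6 (S = 2 + 4 = 6)
I(d) = -4 + 3*√d
(14 + 6/1)*I(-2*5) = (14 + 6/1)*(-4 + 3*√(-2*5)) = (14 + 6*1)*(-4 + 3*√(-10)) = (14 + 6)*(-4 + 3*(I*√10)) = 20*(-4 + 3*I*√10) = -80 + 60*I*√10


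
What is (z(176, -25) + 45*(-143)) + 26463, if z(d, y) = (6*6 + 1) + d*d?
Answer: 51041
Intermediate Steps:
z(d, y) = 37 + d² (z(d, y) = (36 + 1) + d² = 37 + d²)
(z(176, -25) + 45*(-143)) + 26463 = ((37 + 176²) + 45*(-143)) + 26463 = ((37 + 30976) - 6435) + 26463 = (31013 - 6435) + 26463 = 24578 + 26463 = 51041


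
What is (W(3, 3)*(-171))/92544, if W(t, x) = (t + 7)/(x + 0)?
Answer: -95/15424 ≈ -0.0061592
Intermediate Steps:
W(t, x) = (7 + t)/x
(W(3, 3)*(-171))/92544 = (((7 + 3)/3)*(-171))/92544 = (((⅓)*10)*(-171))*(1/92544) = ((10/3)*(-171))*(1/92544) = -570*1/92544 = -95/15424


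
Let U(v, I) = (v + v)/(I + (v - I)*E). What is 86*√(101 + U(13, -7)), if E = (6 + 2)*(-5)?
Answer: 86*√65755167/807 ≈ 864.15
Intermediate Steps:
E = -40 (E = 8*(-5) = -40)
U(v, I) = 2*v/(-40*v + 41*I) (U(v, I) = (v + v)/(I + (v - I)*(-40)) = (2*v)/(I + (-40*v + 40*I)) = (2*v)/(-40*v + 41*I) = 2*v/(-40*v + 41*I))
86*√(101 + U(13, -7)) = 86*√(101 + 2*13/(-40*13 + 41*(-7))) = 86*√(101 + 2*13/(-520 - 287)) = 86*√(101 + 2*13/(-807)) = 86*√(101 + 2*13*(-1/807)) = 86*√(101 - 26/807) = 86*√(81481/807) = 86*(√65755167/807) = 86*√65755167/807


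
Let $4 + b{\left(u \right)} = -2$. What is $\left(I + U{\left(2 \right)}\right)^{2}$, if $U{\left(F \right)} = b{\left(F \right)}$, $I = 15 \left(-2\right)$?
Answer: $1296$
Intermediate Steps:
$I = -30$
$b{\left(u \right)} = -6$ ($b{\left(u \right)} = -4 - 2 = -6$)
$U{\left(F \right)} = -6$
$\left(I + U{\left(2 \right)}\right)^{2} = \left(-30 - 6\right)^{2} = \left(-36\right)^{2} = 1296$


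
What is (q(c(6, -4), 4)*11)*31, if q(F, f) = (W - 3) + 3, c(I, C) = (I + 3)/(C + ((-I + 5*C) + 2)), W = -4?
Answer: -1364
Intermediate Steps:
c(I, C) = (3 + I)/(2 - I + 6*C) (c(I, C) = (3 + I)/(C + (2 - I + 5*C)) = (3 + I)/(2 - I + 6*C))
q(F, f) = -4 (q(F, f) = (-4 - 3) + 3 = -7 + 3 = -4)
(q(c(6, -4), 4)*11)*31 = -4*11*31 = -44*31 = -1364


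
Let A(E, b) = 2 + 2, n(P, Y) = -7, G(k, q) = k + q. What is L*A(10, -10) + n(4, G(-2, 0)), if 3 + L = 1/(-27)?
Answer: -517/27 ≈ -19.148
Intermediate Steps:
A(E, b) = 4
L = -82/27 (L = -3 + 1/(-27) = -3 - 1/27 = -82/27 ≈ -3.0370)
L*A(10, -10) + n(4, G(-2, 0)) = -82/27*4 - 7 = -328/27 - 7 = -517/27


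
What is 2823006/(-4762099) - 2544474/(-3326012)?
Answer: 1363842629427/7919399209594 ≈ 0.17222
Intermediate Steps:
2823006/(-4762099) - 2544474/(-3326012) = 2823006*(-1/4762099) - 2544474*(-1/3326012) = -2823006/4762099 + 1272237/1663006 = 1363842629427/7919399209594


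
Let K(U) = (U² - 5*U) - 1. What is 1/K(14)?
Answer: 1/125 ≈ 0.0080000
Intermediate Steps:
K(U) = -1 + U² - 5*U
1/K(14) = 1/(-1 + 14² - 5*14) = 1/(-1 + 196 - 70) = 1/125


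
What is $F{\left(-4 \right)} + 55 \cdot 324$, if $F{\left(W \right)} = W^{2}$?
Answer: $17836$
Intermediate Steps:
$F{\left(-4 \right)} + 55 \cdot 324 = \left(-4\right)^{2} + 55 \cdot 324 = 16 + 17820 = 17836$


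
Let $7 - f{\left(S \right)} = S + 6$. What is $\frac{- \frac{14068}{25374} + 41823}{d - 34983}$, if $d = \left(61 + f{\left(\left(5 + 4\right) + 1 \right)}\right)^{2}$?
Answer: $- \frac{530601367}{409523673} \approx -1.2957$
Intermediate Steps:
$f{\left(S \right)} = 1 - S$ ($f{\left(S \right)} = 7 - \left(S + 6\right) = 7 - \left(6 + S\right) = 1 - S$)
$d = 2704$ ($d = \left(61 + \left(1 - \left(\left(5 + 4\right) + 1\right)\right)\right)^{2} = \left(61 + \left(1 - \left(9 + 1\right)\right)\right)^{2} = \left(61 + \left(1 - 10\right)\right)^{2} = \left(61 - 9\right)^{2} = 52^{2} = 2704$)
$\frac{- \frac{14068}{25374} + 41823}{d - 34983} = \frac{- \frac{14068}{25374} + 41823}{2704 - 34983} = \frac{\left(-14068\right) \frac{1}{25374} + 41823}{-32279} = \left(- \frac{7034}{12687} + 41823\right) \left(- \frac{1}{32279}\right) = \frac{530601367}{12687} \left(- \frac{1}{32279}\right) = - \frac{530601367}{409523673}$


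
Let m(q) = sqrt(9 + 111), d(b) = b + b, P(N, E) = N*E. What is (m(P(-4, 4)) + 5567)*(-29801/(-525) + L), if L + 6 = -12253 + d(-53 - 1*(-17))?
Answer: -35873603258/525 - 12887948*sqrt(30)/525 ≈ -6.8465e+7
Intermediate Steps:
P(N, E) = E*N
d(b) = 2*b
m(q) = 2*sqrt(30) (m(q) = sqrt(120) = 2*sqrt(30))
L = -12331 (L = -6 + (-12253 + 2*(-53 - 1*(-17))) = -6 + (-12253 + 2*(-53 + 17)) = -6 + (-12253 + 2*(-36)) = -6 + (-12253 - 72) = -6 - 12325 = -12331)
(m(P(-4, 4)) + 5567)*(-29801/(-525) + L) = (2*sqrt(30) + 5567)*(-29801/(-525) - 12331) = (5567 + 2*sqrt(30))*(-29801*(-1/525) - 12331) = (5567 + 2*sqrt(30))*(29801/525 - 12331) = (5567 + 2*sqrt(30))*(-6443974/525) = -35873603258/525 - 12887948*sqrt(30)/525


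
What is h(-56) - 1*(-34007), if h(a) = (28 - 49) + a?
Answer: 33930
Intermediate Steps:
h(a) = -21 + a
h(-56) - 1*(-34007) = (-21 - 56) - 1*(-34007) = -77 + 34007 = 33930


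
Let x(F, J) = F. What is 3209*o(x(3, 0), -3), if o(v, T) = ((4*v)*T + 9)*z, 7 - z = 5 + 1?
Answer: -86643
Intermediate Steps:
z = 1 (z = 7 - (5 + 1) = 7 - 1*6 = 7 - 6 = 1)
o(v, T) = 9 + 4*T*v (o(v, T) = ((4*v)*T + 9)*1 = (4*T*v + 9)*1 = (9 + 4*T*v)*1 = 9 + 4*T*v)
3209*o(x(3, 0), -3) = 3209*(9 + 4*(-3)*3) = 3209*(9 - 36) = 3209*(-27) = -86643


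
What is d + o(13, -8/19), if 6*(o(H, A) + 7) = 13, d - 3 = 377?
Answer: 2251/6 ≈ 375.17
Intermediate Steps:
d = 380 (d = 3 + 377 = 380)
o(H, A) = -29/6 (o(H, A) = -7 + (⅙)*13 = -7 + 13/6 = -29/6)
d + o(13, -8/19) = 380 - 29/6 = 2251/6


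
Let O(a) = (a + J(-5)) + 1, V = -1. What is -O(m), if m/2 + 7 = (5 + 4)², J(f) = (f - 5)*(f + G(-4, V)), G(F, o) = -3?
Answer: -229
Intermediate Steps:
J(f) = (-5 + f)*(-3 + f) (J(f) = (f - 5)*(f - 3) = (-5 + f)*(-3 + f))
m = 148 (m = -14 + 2*(5 + 4)² = -14 + 2*9² = -14 + 2*81 = -14 + 162 = 148)
O(a) = 81 + a (O(a) = (a + (15 + (-5)² - 8*(-5))) + 1 = (a + (15 + 25 + 40)) + 1 = (a + 80) + 1 = (80 + a) + 1 = 81 + a)
-O(m) = -(81 + 148) = -1*229 = -229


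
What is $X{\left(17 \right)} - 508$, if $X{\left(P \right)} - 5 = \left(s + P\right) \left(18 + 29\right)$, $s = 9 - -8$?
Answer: $1095$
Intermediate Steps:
$s = 17$ ($s = 9 + 8 = 17$)
$X{\left(P \right)} = 804 + 47 P$ ($X{\left(P \right)} = 5 + \left(17 + P\right) \left(18 + 29\right) = 5 + \left(17 + P\right) 47 = 5 + \left(799 + 47 P\right) = 804 + 47 P$)
$X{\left(17 \right)} - 508 = \left(804 + 47 \cdot 17\right) - 508 = \left(804 + 799\right) - 508 = 1603 - 508 = 1095$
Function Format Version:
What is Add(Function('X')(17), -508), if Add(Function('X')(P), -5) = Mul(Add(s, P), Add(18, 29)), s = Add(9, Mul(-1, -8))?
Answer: 1095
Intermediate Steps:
s = 17 (s = Add(9, 8) = 17)
Function('X')(P) = Add(804, Mul(47, P)) (Function('X')(P) = Add(5, Mul(Add(17, P), Add(18, 29))) = Add(5, Mul(Add(17, P), 47)) = Add(5, Add(799, Mul(47, P))) = Add(804, Mul(47, P)))
Add(Function('X')(17), -508) = Add(Add(804, Mul(47, 17)), -508) = Add(Add(804, 799), -508) = Add(1603, -508) = 1095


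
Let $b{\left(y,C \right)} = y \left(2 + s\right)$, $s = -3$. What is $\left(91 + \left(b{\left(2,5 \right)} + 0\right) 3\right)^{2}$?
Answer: $7225$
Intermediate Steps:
$b{\left(y,C \right)} = - y$ ($b{\left(y,C \right)} = y \left(2 - 3\right) = y \left(-1\right) = - y$)
$\left(91 + \left(b{\left(2,5 \right)} + 0\right) 3\right)^{2} = \left(91 + \left(\left(-1\right) 2 + 0\right) 3\right)^{2} = \left(91 + \left(-2 + 0\right) 3\right)^{2} = \left(91 - 6\right)^{2} = 85^{2} = 7225$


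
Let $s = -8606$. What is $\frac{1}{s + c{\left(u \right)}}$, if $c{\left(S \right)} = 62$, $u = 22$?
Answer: $- \frac{1}{8544} \approx -0.00011704$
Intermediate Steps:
$\frac{1}{s + c{\left(u \right)}} = \frac{1}{-8606 + 62} = \frac{1}{-8544} = - \frac{1}{8544}$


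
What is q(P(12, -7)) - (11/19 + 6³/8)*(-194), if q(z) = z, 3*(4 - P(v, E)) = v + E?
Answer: 305101/57 ≈ 5352.6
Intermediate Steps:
P(v, E) = 4 - E/3 - v/3 (P(v, E) = 4 - (v + E)/3 = 4 - (E + v)/3 = 4 + (-E/3 - v/3) = 4 - E/3 - v/3)
q(P(12, -7)) - (11/19 + 6³/8)*(-194) = (4 - ⅓*(-7) - ⅓*12) - (11/19 + 6³/8)*(-194) = (4 + 7/3 - 4) - (11*(1/19) + 216*(⅛))*(-194) = 7/3 - (11/19 + 27)*(-194) = 7/3 - 524*(-194)/19 = 7/3 - 1*(-101656/19) = 7/3 + 101656/19 = 305101/57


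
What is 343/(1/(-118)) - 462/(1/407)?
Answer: -228508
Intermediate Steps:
343/(1/(-118)) - 462/(1/407) = 343/(-1/118) - 462/1/407 = 343*(-118) - 462*407 = -40474 - 188034 = -228508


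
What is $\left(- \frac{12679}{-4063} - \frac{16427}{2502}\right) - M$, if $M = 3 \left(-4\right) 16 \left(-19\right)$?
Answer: $- \frac{37119223691}{10165626} \approx -3651.4$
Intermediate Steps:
$M = 3648$ ($M = \left(-12\right) 16 \left(-19\right) = \left(-192\right) \left(-19\right) = 3648$)
$\left(- \frac{12679}{-4063} - \frac{16427}{2502}\right) - M = \left(- \frac{12679}{-4063} - \frac{16427}{2502}\right) - 3648 = \left(\left(-12679\right) \left(- \frac{1}{4063}\right) - \frac{16427}{2502}\right) - 3648 = \left(\frac{12679}{4063} - \frac{16427}{2502}\right) - 3648 = - \frac{35020043}{10165626} - 3648 = - \frac{37119223691}{10165626}$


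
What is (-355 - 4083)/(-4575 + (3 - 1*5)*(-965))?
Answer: 4438/2645 ≈ 1.6779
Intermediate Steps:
(-355 - 4083)/(-4575 + (3 - 1*5)*(-965)) = -4438/(-4575 + (3 - 5)*(-965)) = -4438/(-4575 - 2*(-965)) = -4438/(-4575 + 1930) = -4438/(-2645) = -4438*(-1/2645) = 4438/2645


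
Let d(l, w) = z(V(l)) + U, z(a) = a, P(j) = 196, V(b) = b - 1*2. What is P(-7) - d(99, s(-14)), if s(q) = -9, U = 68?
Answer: 31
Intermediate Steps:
V(b) = -2 + b (V(b) = b - 2 = -2 + b)
d(l, w) = 66 + l (d(l, w) = (-2 + l) + 68 = 66 + l)
P(-7) - d(99, s(-14)) = 196 - (66 + 99) = 196 - 1*165 = 196 - 165 = 31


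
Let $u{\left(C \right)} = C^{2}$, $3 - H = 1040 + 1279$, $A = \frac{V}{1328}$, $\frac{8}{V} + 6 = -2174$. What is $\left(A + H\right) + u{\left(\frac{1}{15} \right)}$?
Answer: $- \frac{37715061269}{16284600} \approx -2316.0$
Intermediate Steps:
$V = - \frac{2}{545}$ ($V = \frac{8}{-6 - 2174} = \frac{8}{-2180} = 8 \left(- \frac{1}{2180}\right) = - \frac{2}{545} \approx -0.0036697$)
$A = - \frac{1}{361880}$ ($A = - \frac{2}{545 \cdot 1328} = \left(- \frac{2}{545}\right) \frac{1}{1328} = - \frac{1}{361880} \approx -2.7633 \cdot 10^{-6}$)
$H = -2316$ ($H = 3 - \left(1040 + 1279\right) = 3 - 2319 = -2316$)
$\left(A + H\right) + u{\left(\frac{1}{15} \right)} = \left(- \frac{1}{361880} - 2316\right) + \left(\frac{1}{15}\right)^{2} = - \frac{838114081}{361880} + \left(\frac{1}{15}\right)^{2} = - \frac{838114081}{361880} + \frac{1}{225} = - \frac{37715061269}{16284600}$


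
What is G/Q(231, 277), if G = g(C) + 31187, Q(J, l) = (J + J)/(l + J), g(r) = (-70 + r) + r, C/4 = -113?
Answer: 2558034/77 ≈ 33221.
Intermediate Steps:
C = -452 (C = 4*(-113) = -452)
g(r) = -70 + 2*r
Q(J, l) = 2*J/(J + l) (Q(J, l) = (2*J)/(J + l) = 2*J/(J + l))
G = 30213 (G = (-70 + 2*(-452)) + 31187 = (-70 - 904) + 31187 = -974 + 31187 = 30213)
G/Q(231, 277) = 30213/((2*231/(231 + 277))) = 30213/((2*231/508)) = 30213/((2*231*(1/508))) = 30213/(231/254) = 30213*(254/231) = 2558034/77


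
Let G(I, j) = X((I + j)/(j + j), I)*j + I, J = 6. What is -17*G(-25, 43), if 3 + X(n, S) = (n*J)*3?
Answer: -136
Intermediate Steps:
X(n, S) = -3 + 18*n (X(n, S) = -3 + (n*6)*3 = -3 + (6*n)*3 = -3 + 18*n)
G(I, j) = I + j*(-3 + 9*(I + j)/j) (G(I, j) = (-3 + 18*((I + j)/(j + j)))*j + I = (-3 + 18*((I + j)/((2*j))))*j + I = (-3 + 18*((I + j)*(1/(2*j))))*j + I = (-3 + 18*((I + j)/(2*j)))*j + I = (-3 + 9*(I + j)/j)*j + I = j*(-3 + 9*(I + j)/j) + I = I + j*(-3 + 9*(I + j)/j))
-17*G(-25, 43) = -17*(6*43 + 10*(-25)) = -17*(258 - 250) = -17*8 = -136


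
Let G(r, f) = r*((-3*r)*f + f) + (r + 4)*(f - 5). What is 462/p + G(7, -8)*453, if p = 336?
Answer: 3540659/8 ≈ 4.4258e+5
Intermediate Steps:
G(r, f) = r*(f - 3*f*r) + (-5 + f)*(4 + r) (G(r, f) = r*(-3*f*r + f) + (4 + r)*(-5 + f) = r*(f - 3*f*r) + (-5 + f)*(4 + r))
462/p + G(7, -8)*453 = 462/336 + (-20 - 5*7 + 4*(-8) - 3*(-8)*7**2 + 2*(-8)*7)*453 = 462*(1/336) + (-20 - 35 - 32 - 3*(-8)*49 - 112)*453 = 11/8 + (-20 - 35 - 32 + 1176 - 112)*453 = 11/8 + 977*453 = 11/8 + 442581 = 3540659/8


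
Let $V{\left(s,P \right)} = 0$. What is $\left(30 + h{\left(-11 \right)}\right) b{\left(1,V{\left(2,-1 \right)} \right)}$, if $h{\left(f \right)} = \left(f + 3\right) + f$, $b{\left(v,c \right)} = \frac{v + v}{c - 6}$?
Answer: $- \frac{11}{3} \approx -3.6667$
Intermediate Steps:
$b{\left(v,c \right)} = \frac{2 v}{-6 + c}$
$h{\left(f \right)} = 3 + 2 f$ ($h{\left(f \right)} = \left(3 + f\right) + f = 3 + 2 f$)
$\left(30 + h{\left(-11 \right)}\right) b{\left(1,V{\left(2,-1 \right)} \right)} = \left(30 + \left(3 + 2 \left(-11\right)\right)\right) 2 \cdot 1 \frac{1}{-6 + 0} = \left(30 + \left(3 - 22\right)\right) 2 \cdot 1 \frac{1}{-6} = \left(30 - 19\right) 2 \cdot 1 \left(- \frac{1}{6}\right) = 11 \left(- \frac{1}{3}\right) = - \frac{11}{3}$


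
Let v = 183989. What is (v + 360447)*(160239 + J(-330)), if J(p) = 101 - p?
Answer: 87474532120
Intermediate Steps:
(v + 360447)*(160239 + J(-330)) = (183989 + 360447)*(160239 + (101 - 1*(-330))) = 544436*(160239 + (101 + 330)) = 544436*(160239 + 431) = 544436*160670 = 87474532120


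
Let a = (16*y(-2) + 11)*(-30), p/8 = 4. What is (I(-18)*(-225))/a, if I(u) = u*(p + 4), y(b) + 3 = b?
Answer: 1620/23 ≈ 70.435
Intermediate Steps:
p = 32 (p = 8*4 = 32)
y(b) = -3 + b
I(u) = 36*u (I(u) = u*(32 + 4) = u*36 = 36*u)
a = 2070 (a = (16*(-3 - 2) + 11)*(-30) = (16*(-5) + 11)*(-30) = (-80 + 11)*(-30) = -69*(-30) = 2070)
(I(-18)*(-225))/a = ((36*(-18))*(-225))/2070 = -648*(-225)*(1/2070) = 145800*(1/2070) = 1620/23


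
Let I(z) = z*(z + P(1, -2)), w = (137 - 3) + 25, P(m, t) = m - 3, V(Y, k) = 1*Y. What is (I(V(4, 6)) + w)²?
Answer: 27889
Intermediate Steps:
V(Y, k) = Y
P(m, t) = -3 + m
w = 159 (w = 134 + 25 = 159)
I(z) = z*(-2 + z) (I(z) = z*(z + (-3 + 1)) = z*(z - 2) = z*(-2 + z))
(I(V(4, 6)) + w)² = (4*(-2 + 4) + 159)² = (4*2 + 159)² = (8 + 159)² = 167² = 27889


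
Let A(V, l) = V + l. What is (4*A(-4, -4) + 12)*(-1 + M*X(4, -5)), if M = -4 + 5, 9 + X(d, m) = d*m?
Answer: 600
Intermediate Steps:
X(d, m) = -9 + d*m
M = 1
(4*A(-4, -4) + 12)*(-1 + M*X(4, -5)) = (4*(-4 - 4) + 12)*(-1 + 1*(-9 + 4*(-5))) = (4*(-8) + 12)*(-1 + 1*(-9 - 20)) = (-32 + 12)*(-1 + 1*(-29)) = -20*(-1 - 29) = -20*(-30) = 600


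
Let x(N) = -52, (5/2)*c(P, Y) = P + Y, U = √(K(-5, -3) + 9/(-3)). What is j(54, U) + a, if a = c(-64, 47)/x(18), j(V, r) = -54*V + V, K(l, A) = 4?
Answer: -372043/130 ≈ -2861.9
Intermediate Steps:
U = 1 (U = √(4 + 9/(-3)) = √(4 + 9*(-⅓)) = √(4 - 3) = √1 = 1)
c(P, Y) = 2*P/5 + 2*Y/5 (c(P, Y) = 2*(P + Y)/5 = 2*P/5 + 2*Y/5)
j(V, r) = -53*V
a = 17/130 (a = ((⅖)*(-64) + (⅖)*47)/(-52) = (-128/5 + 94/5)*(-1/52) = -34/5*(-1/52) = 17/130 ≈ 0.13077)
j(54, U) + a = -53*54 + 17/130 = -2862 + 17/130 = -372043/130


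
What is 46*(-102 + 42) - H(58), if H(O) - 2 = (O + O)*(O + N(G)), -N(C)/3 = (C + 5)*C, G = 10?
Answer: 42710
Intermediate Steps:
N(C) = -3*C*(5 + C) (N(C) = -3*(C + 5)*C = -3*(5 + C)*C = -3*C*(5 + C))
H(O) = 2 + 2*O*(-450 + O) (H(O) = 2 + (O + O)*(O - 3*10*(5 + 10)) = 2 + (2*O)*(O - 3*10*15) = 2 + (2*O)*(O - 450) = 2 + (2*O)*(-450 + O) = 2 + 2*O*(-450 + O))
46*(-102 + 42) - H(58) = 46*(-102 + 42) - (2 - 900*58 + 2*58**2) = 46*(-60) - (2 - 52200 + 2*3364) = -2760 - (2 - 52200 + 6728) = -2760 - 1*(-45470) = -2760 + 45470 = 42710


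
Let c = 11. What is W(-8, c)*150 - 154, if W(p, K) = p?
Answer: -1354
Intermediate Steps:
W(-8, c)*150 - 154 = -8*150 - 154 = -1200 - 154 = -1354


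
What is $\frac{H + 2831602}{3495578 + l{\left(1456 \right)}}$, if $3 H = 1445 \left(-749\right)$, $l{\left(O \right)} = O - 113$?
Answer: $\frac{7412501}{10490763} \approx 0.70657$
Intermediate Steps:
$l{\left(O \right)} = -113 + O$
$H = - \frac{1082305}{3}$ ($H = \frac{1445 \left(-749\right)}{3} = \frac{1}{3} \left(-1082305\right) = - \frac{1082305}{3} \approx -3.6077 \cdot 10^{5}$)
$\frac{H + 2831602}{3495578 + l{\left(1456 \right)}} = \frac{- \frac{1082305}{3} + 2831602}{3495578 + \left(-113 + 1456\right)} = \frac{7412501}{3 \left(3495578 + 1343\right)} = \frac{7412501}{3 \cdot 3496921} = \frac{7412501}{3} \cdot \frac{1}{3496921} = \frac{7412501}{10490763}$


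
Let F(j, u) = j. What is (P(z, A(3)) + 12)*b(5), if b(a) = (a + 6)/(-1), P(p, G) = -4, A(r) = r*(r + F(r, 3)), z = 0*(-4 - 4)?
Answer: -88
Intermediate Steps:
z = 0 (z = 0*(-8) = 0)
A(r) = 2*r² (A(r) = r*(r + r) = r*(2*r) = 2*r²)
b(a) = -6 - a (b(a) = (6 + a)*(-1) = -6 - a)
(P(z, A(3)) + 12)*b(5) = (-4 + 12)*(-6 - 1*5) = 8*(-6 - 5) = 8*(-11) = -88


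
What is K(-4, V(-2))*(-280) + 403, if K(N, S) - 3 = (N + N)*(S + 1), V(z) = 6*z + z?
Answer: -29557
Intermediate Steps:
V(z) = 7*z
K(N, S) = 3 + 2*N*(1 + S) (K(N, S) = 3 + (N + N)*(S + 1) = 3 + (2*N)*(1 + S) = 3 + 2*N*(1 + S))
K(-4, V(-2))*(-280) + 403 = (3 + 2*(-4) + 2*(-4)*(7*(-2)))*(-280) + 403 = (3 - 8 + 2*(-4)*(-14))*(-280) + 403 = (3 - 8 + 112)*(-280) + 403 = 107*(-280) + 403 = -29960 + 403 = -29557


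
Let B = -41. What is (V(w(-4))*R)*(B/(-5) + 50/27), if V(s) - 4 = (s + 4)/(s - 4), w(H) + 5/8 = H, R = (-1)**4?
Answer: 16579/405 ≈ 40.936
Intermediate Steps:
R = 1
w(H) = -5/8 + H
V(s) = 4 + (4 + s)/(-4 + s) (V(s) = 4 + (s + 4)/(s - 4) = 4 + (4 + s)/(-4 + s))
(V(w(-4))*R)*(B/(-5) + 50/27) = (((-12 + 5*(-5/8 - 4))/(-4 + (-5/8 - 4)))*1)*(-41/(-5) + 50/27) = (((-12 + 5*(-37/8))/(-4 - 37/8))*1)*(-41*(-1/5) + 50*(1/27)) = (((-12 - 185/8)/(-69/8))*1)*(41/5 + 50/27) = (-8/69*(-281/8)*1)*(1357/135) = ((281/69)*1)*(1357/135) = (281/69)*(1357/135) = 16579/405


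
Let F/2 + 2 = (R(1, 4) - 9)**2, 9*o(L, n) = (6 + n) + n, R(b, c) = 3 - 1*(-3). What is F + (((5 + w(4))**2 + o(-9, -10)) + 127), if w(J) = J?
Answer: 1984/9 ≈ 220.44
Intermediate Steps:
R(b, c) = 6 (R(b, c) = 3 + 3 = 6)
o(L, n) = 2/3 + 2*n/9 (o(L, n) = ((6 + n) + n)/9 = (6 + 2*n)/9 = 2/3 + 2*n/9)
F = 14 (F = -4 + 2*(6 - 9)**2 = -4 + 2*(-3)**2 = -4 + 2*9 = -4 + 18 = 14)
F + (((5 + w(4))**2 + o(-9, -10)) + 127) = 14 + (((5 + 4)**2 + (2/3 + (2/9)*(-10))) + 127) = 14 + ((9**2 + (2/3 - 20/9)) + 127) = 14 + ((81 - 14/9) + 127) = 14 + (715/9 + 127) = 14 + 1858/9 = 1984/9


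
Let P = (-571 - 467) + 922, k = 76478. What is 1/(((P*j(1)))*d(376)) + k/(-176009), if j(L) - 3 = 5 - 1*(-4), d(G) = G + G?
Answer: -80056122761/184243405056 ≈ -0.43451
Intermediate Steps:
d(G) = 2*G
j(L) = 12 (j(L) = 3 + (5 - 1*(-4)) = 3 + (5 + 4) = 3 + 9 = 12)
P = -116 (P = -1038 + 922 = -116)
1/(((P*j(1)))*d(376)) + k/(-176009) = 1/(((-116*12))*((2*376))) + 76478/(-176009) = 1/(-1392*752) + 76478*(-1/176009) = -1/1392*1/752 - 76478/176009 = -1/1046784 - 76478/176009 = -80056122761/184243405056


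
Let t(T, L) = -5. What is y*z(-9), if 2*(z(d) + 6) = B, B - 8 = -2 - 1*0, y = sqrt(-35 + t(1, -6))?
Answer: -6*I*sqrt(10) ≈ -18.974*I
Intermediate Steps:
y = 2*I*sqrt(10) (y = sqrt(-35 - 5) = sqrt(-40) = 2*I*sqrt(10) ≈ 6.3246*I)
B = 6 (B = 8 + (-2 - 1*0) = 8 + (-2 + 0) = 8 - 2 = 6)
z(d) = -3 (z(d) = -6 + (1/2)*6 = -6 + 3 = -3)
y*z(-9) = (2*I*sqrt(10))*(-3) = -6*I*sqrt(10)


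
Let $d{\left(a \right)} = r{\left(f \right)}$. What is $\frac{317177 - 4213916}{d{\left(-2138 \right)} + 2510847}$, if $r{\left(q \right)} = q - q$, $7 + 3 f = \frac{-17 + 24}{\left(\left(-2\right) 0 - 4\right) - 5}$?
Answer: $- \frac{432971}{278983} \approx -1.552$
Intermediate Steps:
$f = - \frac{70}{27}$ ($f = - \frac{7}{3} + \frac{\left(-17 + 24\right) \frac{1}{\left(\left(-2\right) 0 - 4\right) - 5}}{3} = - \frac{7}{3} + \frac{7 \frac{1}{\left(0 - 4\right) - 5}}{3} = - \frac{7}{3} + \frac{7 \frac{1}{-4 - 5}}{3} = - \frac{7}{3} + \frac{7 \frac{1}{-9}}{3} = - \frac{7}{3} + \frac{7 \left(- \frac{1}{9}\right)}{3} = - \frac{7}{3} + \frac{1}{3} \left(- \frac{7}{9}\right) = - \frac{7}{3} - \frac{7}{27} = - \frac{70}{27} \approx -2.5926$)
$r{\left(q \right)} = 0$
$d{\left(a \right)} = 0$
$\frac{317177 - 4213916}{d{\left(-2138 \right)} + 2510847} = \frac{317177 - 4213916}{0 + 2510847} = - \frac{3896739}{2510847} = \left(-3896739\right) \frac{1}{2510847} = - \frac{432971}{278983}$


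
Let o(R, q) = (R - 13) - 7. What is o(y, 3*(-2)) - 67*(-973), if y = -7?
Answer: 65164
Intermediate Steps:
o(R, q) = -20 + R (o(R, q) = (-13 + R) - 7 = -20 + R)
o(y, 3*(-2)) - 67*(-973) = (-20 - 7) - 67*(-973) = -27 + 65191 = 65164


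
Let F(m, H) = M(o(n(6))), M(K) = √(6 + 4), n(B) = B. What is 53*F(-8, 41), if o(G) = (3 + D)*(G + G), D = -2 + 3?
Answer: 53*√10 ≈ 167.60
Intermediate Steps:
D = 1
o(G) = 8*G (o(G) = (3 + 1)*(G + G) = 4*(2*G) = 8*G)
M(K) = √10
F(m, H) = √10
53*F(-8, 41) = 53*√10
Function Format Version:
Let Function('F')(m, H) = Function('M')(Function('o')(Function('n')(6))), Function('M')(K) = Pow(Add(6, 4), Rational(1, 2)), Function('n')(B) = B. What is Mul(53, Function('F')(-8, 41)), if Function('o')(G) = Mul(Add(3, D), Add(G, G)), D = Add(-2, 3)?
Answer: Mul(53, Pow(10, Rational(1, 2))) ≈ 167.60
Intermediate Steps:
D = 1
Function('o')(G) = Mul(8, G) (Function('o')(G) = Mul(Add(3, 1), Add(G, G)) = Mul(4, Mul(2, G)) = Mul(8, G))
Function('M')(K) = Pow(10, Rational(1, 2))
Function('F')(m, H) = Pow(10, Rational(1, 2))
Mul(53, Function('F')(-8, 41)) = Mul(53, Pow(10, Rational(1, 2)))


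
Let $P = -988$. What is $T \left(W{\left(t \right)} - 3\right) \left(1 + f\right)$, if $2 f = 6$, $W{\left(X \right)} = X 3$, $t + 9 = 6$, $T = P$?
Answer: $47424$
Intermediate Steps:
$T = -988$
$t = -3$ ($t = -9 + 6 = -3$)
$W{\left(X \right)} = 3 X$
$f = 3$ ($f = \frac{1}{2} \cdot 6 = 3$)
$T \left(W{\left(t \right)} - 3\right) \left(1 + f\right) = - 988 \left(3 \left(-3\right) - 3\right) \left(1 + 3\right) = - 988 \left(-9 - 3\right) 4 = - 988 \left(\left(-12\right) 4\right) = \left(-988\right) \left(-48\right) = 47424$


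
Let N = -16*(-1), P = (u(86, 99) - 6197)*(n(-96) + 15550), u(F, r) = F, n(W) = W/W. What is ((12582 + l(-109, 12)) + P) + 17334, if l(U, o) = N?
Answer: -95002229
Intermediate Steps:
n(W) = 1
P = -95032161 (P = (86 - 6197)*(1 + 15550) = -6111*15551 = -95032161)
N = 16
l(U, o) = 16
((12582 + l(-109, 12)) + P) + 17334 = ((12582 + 16) - 95032161) + 17334 = (12598 - 95032161) + 17334 = -95019563 + 17334 = -95002229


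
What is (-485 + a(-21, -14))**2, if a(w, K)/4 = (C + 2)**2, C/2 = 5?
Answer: 8281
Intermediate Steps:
C = 10 (C = 2*5 = 10)
a(w, K) = 576 (a(w, K) = 4*(10 + 2)**2 = 4*12**2 = 4*144 = 576)
(-485 + a(-21, -14))**2 = (-485 + 576)**2 = 91**2 = 8281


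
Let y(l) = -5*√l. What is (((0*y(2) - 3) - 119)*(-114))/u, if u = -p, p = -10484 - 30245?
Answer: 13908/40729 ≈ 0.34148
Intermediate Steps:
p = -40729
u = 40729 (u = -1*(-40729) = 40729)
(((0*y(2) - 3) - 119)*(-114))/u = (((0*(-5*√2) - 3) - 119)*(-114))/40729 = (((0 - 3) - 119)*(-114))*(1/40729) = ((-3 - 119)*(-114))*(1/40729) = -122*(-114)*(1/40729) = 13908*(1/40729) = 13908/40729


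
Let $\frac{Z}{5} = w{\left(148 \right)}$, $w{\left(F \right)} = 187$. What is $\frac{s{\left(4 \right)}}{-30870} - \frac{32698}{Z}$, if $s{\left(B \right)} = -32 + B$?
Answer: $- \frac{14419444}{412335} \approx -34.97$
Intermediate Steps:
$Z = 935$ ($Z = 5 \cdot 187 = 935$)
$\frac{s{\left(4 \right)}}{-30870} - \frac{32698}{Z} = \frac{-32 + 4}{-30870} - \frac{32698}{935} = \left(-28\right) \left(- \frac{1}{30870}\right) - \frac{32698}{935} = \frac{2}{2205} - \frac{32698}{935} = - \frac{14419444}{412335}$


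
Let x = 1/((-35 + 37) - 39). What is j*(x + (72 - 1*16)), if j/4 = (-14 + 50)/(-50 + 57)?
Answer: 298224/259 ≈ 1151.4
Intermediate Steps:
j = 144/7 (j = 4*((-14 + 50)/(-50 + 57)) = 4*(36/7) = 144/7 ≈ 20.571)
x = -1/37 (x = 1/(2 - 39) = 1/(-37) = -1/37 ≈ -0.027027)
j*(x + (72 - 1*16)) = 144*(-1/37 + (72 - 1*16))/7 = 144*(-1/37 + (72 - 16))/7 = 144*(-1/37 + 56)/7 = (144/7)*(2071/37) = 298224/259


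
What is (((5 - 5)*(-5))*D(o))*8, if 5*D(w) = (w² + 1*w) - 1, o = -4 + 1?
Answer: 0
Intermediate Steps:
o = -3
D(w) = -⅕ + w/5 + w²/5 (D(w) = ((w² + 1*w) - 1)/5 = ((w² + w) - 1)/5 = ((w + w²) - 1)/5 = (-1 + w + w²)/5 = -⅕ + w/5 + w²/5)
(((5 - 5)*(-5))*D(o))*8 = (((5 - 5)*(-5))*(-⅕ + (⅕)*(-3) + (⅕)*(-3)²))*8 = ((0*(-5))*(-⅕ - ⅗ + (⅕)*9))*8 = (0*(-⅕ - ⅗ + 9/5))*8 = (0*1)*8 = 0*8 = 0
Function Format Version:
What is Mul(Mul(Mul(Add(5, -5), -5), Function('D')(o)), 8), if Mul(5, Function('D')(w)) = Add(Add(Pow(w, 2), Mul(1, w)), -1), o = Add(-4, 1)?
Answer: 0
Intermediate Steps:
o = -3
Function('D')(w) = Add(Rational(-1, 5), Mul(Rational(1, 5), w), Mul(Rational(1, 5), Pow(w, 2))) (Function('D')(w) = Mul(Rational(1, 5), Add(Add(Pow(w, 2), Mul(1, w)), -1)) = Mul(Rational(1, 5), Add(Add(Pow(w, 2), w), -1)) = Mul(Rational(1, 5), Add(Add(w, Pow(w, 2)), -1)) = Mul(Rational(1, 5), Add(-1, w, Pow(w, 2))) = Add(Rational(-1, 5), Mul(Rational(1, 5), w), Mul(Rational(1, 5), Pow(w, 2))))
Mul(Mul(Mul(Add(5, -5), -5), Function('D')(o)), 8) = Mul(Mul(Mul(Add(5, -5), -5), Add(Rational(-1, 5), Mul(Rational(1, 5), -3), Mul(Rational(1, 5), Pow(-3, 2)))), 8) = Mul(Mul(Mul(0, -5), Add(Rational(-1, 5), Rational(-3, 5), Mul(Rational(1, 5), 9))), 8) = Mul(Mul(0, Add(Rational(-1, 5), Rational(-3, 5), Rational(9, 5))), 8) = Mul(Mul(0, 1), 8) = Mul(0, 8) = 0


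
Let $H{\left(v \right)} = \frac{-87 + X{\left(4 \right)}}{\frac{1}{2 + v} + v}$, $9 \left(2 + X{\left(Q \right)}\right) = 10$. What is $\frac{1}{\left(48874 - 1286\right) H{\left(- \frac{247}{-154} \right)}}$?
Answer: $- \frac{482403}{1072423656920} \approx -4.4983 \cdot 10^{-7}$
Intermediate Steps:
$X{\left(Q \right)} = - \frac{8}{9}$ ($X{\left(Q \right)} = -2 + \frac{1}{9} \cdot 10 = -2 + \frac{10}{9} = - \frac{8}{9}$)
$H{\left(v \right)} = - \frac{791}{9 \left(v + \frac{1}{2 + v}\right)}$ ($H{\left(v \right)} = \frac{-87 - \frac{8}{9}}{\frac{1}{2 + v} + v} = - \frac{791}{9 \left(v + \frac{1}{2 + v}\right)}$)
$\frac{1}{\left(48874 - 1286\right) H{\left(- \frac{247}{-154} \right)}} = \frac{1}{\left(48874 - 1286\right) \frac{791 \left(-2 - - \frac{247}{-154}\right)}{9 \left(1 + \left(- \frac{247}{-154}\right)^{2} + 2 \left(- \frac{247}{-154}\right)\right)}} = \frac{1}{47588 \frac{791 \left(-2 - \left(-247\right) \left(- \frac{1}{154}\right)\right)}{9 \left(1 + \left(\left(-247\right) \left(- \frac{1}{154}\right)\right)^{2} + 2 \left(\left(-247\right) \left(- \frac{1}{154}\right)\right)\right)}} = \frac{1}{47588 \frac{791 \left(-2 - \frac{247}{154}\right)}{9 \left(1 + \left(\frac{247}{154}\right)^{2} + 2 \cdot \frac{247}{154}\right)}} = \frac{1}{47588 \frac{791 \left(-2 - \frac{247}{154}\right)}{9 \left(1 + \frac{61009}{23716} + \frac{247}{77}\right)}} = \frac{1}{47588 \cdot \frac{791}{9} \frac{1}{\frac{160801}{23716}} \left(- \frac{555}{154}\right)} = \frac{1}{47588 \cdot \frac{791}{9} \cdot \frac{23716}{160801} \left(- \frac{555}{154}\right)} = \frac{1}{47588 \left(- \frac{22535590}{482403}\right)} = \frac{1}{47588} \left(- \frac{482403}{22535590}\right) = - \frac{482403}{1072423656920}$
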